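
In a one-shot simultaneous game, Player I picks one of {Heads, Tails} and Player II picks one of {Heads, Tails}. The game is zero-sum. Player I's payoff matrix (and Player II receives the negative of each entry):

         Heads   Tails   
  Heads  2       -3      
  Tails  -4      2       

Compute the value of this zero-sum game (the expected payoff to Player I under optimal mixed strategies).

In a mixed equilibrium Player I is indifferent between Heads and Tails; this condition fixes q.
  Player I's expected payoff from Heads: q·2 + (1−q)·(-3) = 5q - 3
  Player I's expected payoff from Tails: q·(-4) + (1−q)·2 = -6q + 2
  5q - 3 = -6q + 2  ⇒  11q = 5  ⇒  q = 5/11.
The value is Player I's expected payoff against this mix (using Heads): (5/11)·2 + (6/11)·(-3) = -8/11.

v = -8/11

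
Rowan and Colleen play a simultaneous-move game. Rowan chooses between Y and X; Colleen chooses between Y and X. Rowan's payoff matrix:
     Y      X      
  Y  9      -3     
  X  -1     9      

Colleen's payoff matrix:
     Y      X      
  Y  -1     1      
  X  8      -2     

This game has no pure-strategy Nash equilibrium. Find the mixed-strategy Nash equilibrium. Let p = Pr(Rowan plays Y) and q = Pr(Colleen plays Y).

p = 5/6, q = 6/11

Set Colleen's expected payoff from Y equal to that from X:
  Colleen's payoff from Y: p·(-1) + (1−p)·8 = -9p + 8
  Colleen's payoff from X: p·1 + (1−p)·(-2) = 3p - 2
  -9p + 8 = 3p - 2  ⇒  -12p = -10  ⇒  p = 5/6.
For Rowan to be willing to mix, Rowan must be indifferent between Y and X, which pins down Colleen's mix.
  Rowan's payoff from Y: q·9 + (1−q)·(-3) = 12q - 3
  Rowan's payoff from X: q·(-1) + (1−q)·9 = -10q + 9
  12q - 3 = -10q + 9  ⇒  22q = 12  ⇒  q = 6/11.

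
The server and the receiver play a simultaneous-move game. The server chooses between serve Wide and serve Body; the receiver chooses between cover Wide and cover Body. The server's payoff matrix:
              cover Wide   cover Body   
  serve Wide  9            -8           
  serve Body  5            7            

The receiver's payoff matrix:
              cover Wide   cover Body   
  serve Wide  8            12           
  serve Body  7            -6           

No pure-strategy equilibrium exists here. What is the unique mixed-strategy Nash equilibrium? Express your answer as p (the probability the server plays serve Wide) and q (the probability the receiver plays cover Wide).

p = 13/17, q = 15/19

The receiver's indifference between cover Wide and cover Body determines the server's mixing probability p:
  the receiver's payoff from cover Wide: p·8 + (1−p)·7 = p + 7
  the receiver's payoff from cover Body: p·12 + (1−p)·(-6) = 18p - 6
  p + 7 = 18p - 6  ⇒  -17p = -13  ⇒  p = 13/17.
The receiver's mix must leave the server indifferent between serve Wide and serve Body.
  the server's payoff to serve Wide: q·9 + (1−q)·(-8) = 17q - 8
  the server's payoff to serve Body: q·5 + (1−q)·7 = -2q + 7
  17q - 8 = -2q + 7  ⇒  19q = 15  ⇒  q = 15/19.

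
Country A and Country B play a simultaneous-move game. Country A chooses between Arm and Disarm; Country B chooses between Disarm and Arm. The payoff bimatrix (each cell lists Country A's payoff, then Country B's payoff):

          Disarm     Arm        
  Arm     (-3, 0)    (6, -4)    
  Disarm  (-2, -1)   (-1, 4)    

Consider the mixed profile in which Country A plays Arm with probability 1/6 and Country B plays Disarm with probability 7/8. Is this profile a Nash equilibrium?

Given Country A's mix p = 1/6, Country B's payoff from Disarm is -5/6 but from Arm is 8/3. Country B strictly prefers Arm, so Country B would not mix.
So the proposed profile is not a Nash equilibrium.

No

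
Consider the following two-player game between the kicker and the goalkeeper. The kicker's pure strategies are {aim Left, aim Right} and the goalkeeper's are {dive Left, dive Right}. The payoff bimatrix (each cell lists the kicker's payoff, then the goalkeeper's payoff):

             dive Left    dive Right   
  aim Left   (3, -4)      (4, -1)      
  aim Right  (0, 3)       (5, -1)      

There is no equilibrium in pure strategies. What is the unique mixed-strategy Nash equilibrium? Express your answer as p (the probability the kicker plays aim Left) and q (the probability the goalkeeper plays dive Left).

In a mixed equilibrium the goalkeeper is indifferent between dive Left and dive Right; this condition fixes p.
  the goalkeeper's payoff from dive Left: p·(-4) + (1−p)·3 = -7p + 3
  the goalkeeper's payoff from dive Right: p·(-1) + (1−p)·(-1) = -1
  -7p + 3 = -1  ⇒  -7p = -4  ⇒  p = 4/7.
The goalkeeper's mix must leave the kicker indifferent between aim Left and aim Right.
  the kicker's payoff from aim Left: q·3 + (1−q)·4 = -q + 4
  the kicker's payoff from aim Right: q·0 + (1−q)·5 = -5q + 5
  -q + 4 = -5q + 5  ⇒  4q = 1  ⇒  q = 1/4.

p = 4/7, q = 1/4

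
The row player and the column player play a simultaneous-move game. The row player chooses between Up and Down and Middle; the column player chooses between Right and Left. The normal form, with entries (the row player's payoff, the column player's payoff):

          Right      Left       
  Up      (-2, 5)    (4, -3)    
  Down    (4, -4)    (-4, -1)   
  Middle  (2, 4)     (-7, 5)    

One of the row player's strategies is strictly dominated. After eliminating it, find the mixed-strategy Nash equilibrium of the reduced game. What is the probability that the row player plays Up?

The row player's strategy Middle is strictly dominated by Down: 4 > 2 and -4 > -7. Eliminate Middle.
In a mixed equilibrium the column player is indifferent between Right and Left; this condition fixes p.
  the column player's payoff from Right: p·5 + (1−p)·(-4) = 9p - 4
  the column player's payoff from Left: p·(-3) + (1−p)·(-1) = -2p - 1
  9p - 4 = -2p - 1  ⇒  11p = 3  ⇒  p = 3/11.

p = 3/11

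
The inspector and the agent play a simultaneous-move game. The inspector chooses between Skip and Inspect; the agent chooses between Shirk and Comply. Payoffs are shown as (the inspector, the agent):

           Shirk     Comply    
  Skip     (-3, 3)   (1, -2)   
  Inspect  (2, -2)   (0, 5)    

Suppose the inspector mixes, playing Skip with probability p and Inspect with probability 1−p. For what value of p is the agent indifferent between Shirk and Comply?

p = 7/12

The inspector's mix must leave the agent indifferent between Shirk and Comply.
  the agent's payoff to Shirk: p·3 + (1−p)·(-2) = 5p - 2
  the agent's payoff to Comply: p·(-2) + (1−p)·5 = -7p + 5
  5p - 2 = -7p + 5  ⇒  12p = 7  ⇒  p = 7/12.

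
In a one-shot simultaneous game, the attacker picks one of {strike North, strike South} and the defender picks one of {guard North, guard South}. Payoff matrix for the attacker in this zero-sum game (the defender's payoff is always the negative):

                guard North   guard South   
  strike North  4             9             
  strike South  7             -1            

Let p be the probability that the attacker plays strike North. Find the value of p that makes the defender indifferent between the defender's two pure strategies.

The defender's indifference between guard North and guard South determines the attacker's mixing probability p:
  the defender's payoff from guard North: p·(-4) + (1−p)·(-7) = 3p - 7
  the defender's payoff from guard South: p·(-9) + (1−p)·1 = -10p + 1
  3p - 7 = -10p + 1  ⇒  13p = 8  ⇒  p = 8/13.

p = 8/13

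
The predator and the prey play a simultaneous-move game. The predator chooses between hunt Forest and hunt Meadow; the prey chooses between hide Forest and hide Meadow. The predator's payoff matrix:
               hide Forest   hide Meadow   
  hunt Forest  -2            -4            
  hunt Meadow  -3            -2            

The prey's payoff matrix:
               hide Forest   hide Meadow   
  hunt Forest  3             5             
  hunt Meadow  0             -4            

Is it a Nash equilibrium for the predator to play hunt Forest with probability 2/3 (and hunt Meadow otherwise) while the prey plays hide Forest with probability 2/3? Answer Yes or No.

Yes

Check the prey's indifference given the predator's mix p = 2/3:
  payoff from hide Forest = 2; payoff from hide Meadow = 2 — equal.
Check the predator's indifference given the prey's mix q = 2/3:
  payoff from hunt Forest = -8/3; payoff from hunt Meadow = -8/3 — equal.
Both players are indifferent, so neither can profitably deviate.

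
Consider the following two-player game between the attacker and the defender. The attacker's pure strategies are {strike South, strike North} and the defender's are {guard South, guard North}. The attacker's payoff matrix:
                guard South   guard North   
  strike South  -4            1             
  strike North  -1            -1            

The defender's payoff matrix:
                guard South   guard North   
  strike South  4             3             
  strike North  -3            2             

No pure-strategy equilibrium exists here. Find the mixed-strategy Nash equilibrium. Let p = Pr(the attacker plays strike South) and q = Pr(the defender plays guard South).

Set the defender's expected payoff from guard South equal to that from guard North:
  the defender's payoff from guard South: p·4 + (1−p)·(-3) = 7p - 3
  the defender's payoff from guard North: p·3 + (1−p)·2 = p + 2
  7p - 3 = p + 2  ⇒  6p = 5  ⇒  p = 5/6.
The defender's mix must leave the attacker indifferent between strike South and strike North.
  the attacker's expected payoff from strike South: q·(-4) + (1−q)·1 = -5q + 1
  the attacker's expected payoff from strike North: q·(-1) + (1−q)·(-1) = -1
  -5q + 1 = -1  ⇒  -5q = -2  ⇒  q = 2/5.

p = 5/6, q = 2/5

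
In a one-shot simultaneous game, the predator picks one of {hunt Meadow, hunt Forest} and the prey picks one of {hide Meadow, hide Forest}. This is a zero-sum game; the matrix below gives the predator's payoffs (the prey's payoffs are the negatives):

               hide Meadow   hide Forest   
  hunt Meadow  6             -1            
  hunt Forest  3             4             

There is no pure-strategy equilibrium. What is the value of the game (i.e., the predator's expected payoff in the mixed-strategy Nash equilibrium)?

In a mixed equilibrium the predator is indifferent between hunt Meadow and hunt Forest; this condition fixes q.
  the predator's payoff from hunt Meadow: q·6 + (1−q)·(-1) = 7q - 1
  the predator's payoff from hunt Forest: q·3 + (1−q)·4 = -q + 4
  7q - 1 = -q + 4  ⇒  8q = 5  ⇒  q = 5/8.
The value is the predator's expected payoff against this mix (using hunt Meadow): (5/8)·6 + (3/8)·(-1) = 27/8.

v = 27/8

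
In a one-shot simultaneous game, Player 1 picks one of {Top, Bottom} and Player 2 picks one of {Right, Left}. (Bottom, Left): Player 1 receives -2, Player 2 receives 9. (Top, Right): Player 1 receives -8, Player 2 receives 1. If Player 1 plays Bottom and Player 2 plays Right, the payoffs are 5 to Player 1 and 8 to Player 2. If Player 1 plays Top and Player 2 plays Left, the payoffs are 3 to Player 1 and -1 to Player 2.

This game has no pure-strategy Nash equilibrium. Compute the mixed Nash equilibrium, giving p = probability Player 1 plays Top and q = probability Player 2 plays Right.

Set Player 2's expected payoff from Right equal to that from Left:
  Player 2's payoff to Right: p·1 + (1−p)·8 = -7p + 8
  Player 2's payoff to Left: p·(-1) + (1−p)·9 = -10p + 9
  -7p + 8 = -10p + 9  ⇒  3p = 1  ⇒  p = 1/3.
For Player 1 to be willing to mix, Player 1 must be indifferent between Top and Bottom, which pins down Player 2's mix.
  Player 1's expected payoff from Top: q·(-8) + (1−q)·3 = -11q + 3
  Player 1's expected payoff from Bottom: q·5 + (1−q)·(-2) = 7q - 2
  -11q + 3 = 7q - 2  ⇒  -18q = -5  ⇒  q = 5/18.

p = 1/3, q = 5/18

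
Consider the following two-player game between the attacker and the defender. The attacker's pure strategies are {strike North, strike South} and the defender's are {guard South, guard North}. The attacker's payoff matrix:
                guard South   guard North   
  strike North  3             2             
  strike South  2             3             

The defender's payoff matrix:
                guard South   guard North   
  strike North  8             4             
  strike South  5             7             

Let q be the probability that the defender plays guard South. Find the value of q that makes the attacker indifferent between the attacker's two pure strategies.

q = 1/2

Set the attacker's expected payoff from strike North equal to that from strike South:
  the attacker's payoff to strike North: q·3 + (1−q)·2 = q + 2
  the attacker's payoff to strike South: q·2 + (1−q)·3 = -q + 3
  q + 2 = -q + 3  ⇒  2q = 1  ⇒  q = 1/2.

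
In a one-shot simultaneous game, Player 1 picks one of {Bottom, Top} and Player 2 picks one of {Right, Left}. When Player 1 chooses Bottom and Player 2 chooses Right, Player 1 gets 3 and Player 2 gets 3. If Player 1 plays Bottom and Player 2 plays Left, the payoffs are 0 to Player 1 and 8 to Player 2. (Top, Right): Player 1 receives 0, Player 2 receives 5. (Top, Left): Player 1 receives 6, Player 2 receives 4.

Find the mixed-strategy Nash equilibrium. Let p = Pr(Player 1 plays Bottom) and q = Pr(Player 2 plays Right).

Player 2's indifference between Right and Left determines Player 1's mixing probability p:
  Player 2's expected payoff from Right: p·3 + (1−p)·5 = -2p + 5
  Player 2's expected payoff from Left: p·8 + (1−p)·4 = 4p + 4
  -2p + 5 = 4p + 4  ⇒  -6p = -1  ⇒  p = 1/6.
Player 2's mix must leave Player 1 indifferent between Bottom and Top.
  Player 1's payoff to Bottom: q·3 + (1−q)·0 = 3q
  Player 1's payoff to Top: q·0 + (1−q)·6 = -6q + 6
  3q = -6q + 6  ⇒  9q = 6  ⇒  q = 2/3.

p = 1/6, q = 2/3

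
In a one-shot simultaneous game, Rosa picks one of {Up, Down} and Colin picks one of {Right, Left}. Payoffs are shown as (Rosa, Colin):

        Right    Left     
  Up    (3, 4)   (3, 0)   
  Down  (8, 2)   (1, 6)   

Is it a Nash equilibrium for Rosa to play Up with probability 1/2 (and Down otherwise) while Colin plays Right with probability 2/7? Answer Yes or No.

Yes

Check Colin's indifference given Rosa's mix p = 1/2:
  payoff from Right = 3; payoff from Left = 3 — equal.
Check Rosa's indifference given Colin's mix q = 2/7:
  payoff from Up = 3; payoff from Down = 3 — equal.
Both players are indifferent, so neither can profitably deviate.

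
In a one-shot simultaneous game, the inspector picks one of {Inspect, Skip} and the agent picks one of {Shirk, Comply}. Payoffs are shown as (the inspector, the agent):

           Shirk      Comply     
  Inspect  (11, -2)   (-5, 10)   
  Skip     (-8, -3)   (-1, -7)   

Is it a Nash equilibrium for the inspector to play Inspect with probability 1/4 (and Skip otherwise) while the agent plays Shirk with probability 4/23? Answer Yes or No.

Yes

Check the agent's indifference given the inspector's mix p = 1/4:
  payoff from Shirk = -11/4; payoff from Comply = -11/4 — equal.
Check the inspector's indifference given the agent's mix q = 4/23:
  payoff from Inspect = -51/23; payoff from Skip = -51/23 — equal.
Both players are indifferent, so neither can profitably deviate.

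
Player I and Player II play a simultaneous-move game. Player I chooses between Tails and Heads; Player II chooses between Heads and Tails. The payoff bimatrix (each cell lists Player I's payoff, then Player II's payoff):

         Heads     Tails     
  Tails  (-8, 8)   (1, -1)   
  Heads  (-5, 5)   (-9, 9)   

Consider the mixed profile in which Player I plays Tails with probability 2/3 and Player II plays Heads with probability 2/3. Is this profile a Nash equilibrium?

No

Given Player I's mix p = 2/3, Player II's payoff from Heads is 7 but from Tails is 7/3. Player II strictly prefers Heads, so Player II would not mix.
So the proposed profile is not a Nash equilibrium.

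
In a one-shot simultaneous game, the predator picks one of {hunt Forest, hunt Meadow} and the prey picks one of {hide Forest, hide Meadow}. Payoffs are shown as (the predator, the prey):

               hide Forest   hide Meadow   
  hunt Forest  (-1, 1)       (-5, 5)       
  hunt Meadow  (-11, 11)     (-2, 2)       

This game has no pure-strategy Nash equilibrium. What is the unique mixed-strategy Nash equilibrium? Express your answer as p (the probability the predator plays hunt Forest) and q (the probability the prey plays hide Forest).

The predator's mix must leave the prey indifferent between hide Forest and hide Meadow.
  the prey's expected payoff from hide Forest: p·1 + (1−p)·11 = -10p + 11
  the prey's expected payoff from hide Meadow: p·5 + (1−p)·2 = 3p + 2
  -10p + 11 = 3p + 2  ⇒  -13p = -9  ⇒  p = 9/13.
The predator's indifference between hunt Forest and hunt Meadow determines the prey's mixing probability q:
  the predator's payoff to hunt Forest: q·(-1) + (1−q)·(-5) = 4q - 5
  the predator's payoff to hunt Meadow: q·(-11) + (1−q)·(-2) = -9q - 2
  4q - 5 = -9q - 2  ⇒  13q = 3  ⇒  q = 3/13.

p = 9/13, q = 3/13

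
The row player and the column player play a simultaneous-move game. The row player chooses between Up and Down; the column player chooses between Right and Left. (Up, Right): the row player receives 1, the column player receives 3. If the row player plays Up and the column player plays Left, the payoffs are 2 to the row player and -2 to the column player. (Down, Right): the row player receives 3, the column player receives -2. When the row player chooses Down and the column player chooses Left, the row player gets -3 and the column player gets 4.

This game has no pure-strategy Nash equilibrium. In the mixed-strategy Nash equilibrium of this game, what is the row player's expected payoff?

9/7

The row player's indifference between Up and Down determines the column player's mixing probability q:
  the row player's expected payoff from Up: q·1 + (1−q)·2 = -q + 2
  the row player's expected payoff from Down: q·3 + (1−q)·(-3) = 6q - 3
  -q + 2 = 6q - 3  ⇒  -7q = -5  ⇒  q = 5/7.
At equilibrium the row player is indifferent across rows, so the row player's payoff equals the payoff from Up: (5/7)·1 + (2/7)·2 = 9/7.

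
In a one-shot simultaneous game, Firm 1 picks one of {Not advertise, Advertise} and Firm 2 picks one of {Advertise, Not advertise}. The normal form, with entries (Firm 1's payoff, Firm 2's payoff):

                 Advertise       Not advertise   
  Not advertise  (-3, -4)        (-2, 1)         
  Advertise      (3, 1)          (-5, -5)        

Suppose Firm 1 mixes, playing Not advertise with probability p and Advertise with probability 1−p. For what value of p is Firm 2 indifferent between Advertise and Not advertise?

Firm 1's mix must leave Firm 2 indifferent between Advertise and Not advertise.
  Firm 2's payoff from Advertise: p·(-4) + (1−p)·1 = -5p + 1
  Firm 2's payoff from Not advertise: p·1 + (1−p)·(-5) = 6p - 5
  -5p + 1 = 6p - 5  ⇒  -11p = -6  ⇒  p = 6/11.

p = 6/11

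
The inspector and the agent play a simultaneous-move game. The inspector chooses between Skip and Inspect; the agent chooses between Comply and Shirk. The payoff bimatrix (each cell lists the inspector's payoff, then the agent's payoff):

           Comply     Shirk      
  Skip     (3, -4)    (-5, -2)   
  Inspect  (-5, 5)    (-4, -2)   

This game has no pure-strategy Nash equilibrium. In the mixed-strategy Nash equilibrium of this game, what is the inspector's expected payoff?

-37/9

The inspector's indifference between Skip and Inspect determines the agent's mixing probability q:
  the inspector's payoff from Skip: q·3 + (1−q)·(-5) = 8q - 5
  the inspector's payoff from Inspect: q·(-5) + (1−q)·(-4) = -q - 4
  8q - 5 = -q - 4  ⇒  9q = 1  ⇒  q = 1/9.
At equilibrium the inspector is indifferent across rows, so the inspector's payoff equals the payoff from Skip: (1/9)·3 + (8/9)·(-5) = -37/9.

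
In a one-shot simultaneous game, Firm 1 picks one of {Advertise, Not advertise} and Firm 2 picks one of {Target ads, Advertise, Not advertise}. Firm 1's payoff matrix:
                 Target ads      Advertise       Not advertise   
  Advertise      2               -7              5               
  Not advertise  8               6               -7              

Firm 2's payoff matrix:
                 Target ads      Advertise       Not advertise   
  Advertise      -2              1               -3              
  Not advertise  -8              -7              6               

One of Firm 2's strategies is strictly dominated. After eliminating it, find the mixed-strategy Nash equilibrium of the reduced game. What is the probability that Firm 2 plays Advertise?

Firm 2's strategy Target ads is strictly dominated by Advertise: 1 > -2 and -7 > -8. Eliminate Target ads.
Firm 1's indifference between Advertise and Not advertise determines Firm 2's mixing probability q:
  Firm 1's payoff from Advertise: q·(-7) + (1−q)·5 = -12q + 5
  Firm 1's payoff from Not advertise: q·6 + (1−q)·(-7) = 13q - 7
  -12q + 5 = 13q - 7  ⇒  -25q = -12  ⇒  q = 12/25.

q = 12/25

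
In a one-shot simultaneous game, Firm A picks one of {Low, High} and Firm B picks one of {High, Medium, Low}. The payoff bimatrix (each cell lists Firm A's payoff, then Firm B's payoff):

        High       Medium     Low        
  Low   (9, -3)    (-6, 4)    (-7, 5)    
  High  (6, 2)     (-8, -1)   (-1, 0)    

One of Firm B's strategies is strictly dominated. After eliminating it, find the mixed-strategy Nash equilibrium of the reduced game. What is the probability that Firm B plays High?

Firm B's strategy Medium is strictly dominated by Low: 5 > 4 and 0 > -1. Eliminate Medium.
In a mixed equilibrium Firm A is indifferent between Low and High; this condition fixes q.
  Firm A's expected payoff from Low: q·9 + (1−q)·(-7) = 16q - 7
  Firm A's expected payoff from High: q·6 + (1−q)·(-1) = 7q - 1
  16q - 7 = 7q - 1  ⇒  9q = 6  ⇒  q = 2/3.

q = 2/3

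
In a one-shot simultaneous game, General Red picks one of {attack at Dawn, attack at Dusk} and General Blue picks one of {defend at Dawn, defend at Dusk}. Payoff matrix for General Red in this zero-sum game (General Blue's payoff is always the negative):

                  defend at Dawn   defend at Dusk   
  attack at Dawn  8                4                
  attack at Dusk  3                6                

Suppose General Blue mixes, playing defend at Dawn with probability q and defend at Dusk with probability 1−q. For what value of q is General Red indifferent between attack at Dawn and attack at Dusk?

q = 2/7

In a mixed equilibrium General Red is indifferent between attack at Dawn and attack at Dusk; this condition fixes q.
  General Red's payoff from attack at Dawn: q·8 + (1−q)·4 = 4q + 4
  General Red's payoff from attack at Dusk: q·3 + (1−q)·6 = -3q + 6
  4q + 4 = -3q + 6  ⇒  7q = 2  ⇒  q = 2/7.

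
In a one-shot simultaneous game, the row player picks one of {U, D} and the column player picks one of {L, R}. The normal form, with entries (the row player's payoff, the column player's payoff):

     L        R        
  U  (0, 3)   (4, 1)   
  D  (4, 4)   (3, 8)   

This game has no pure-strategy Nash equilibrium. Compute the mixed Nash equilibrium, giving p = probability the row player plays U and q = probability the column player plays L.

In a mixed equilibrium the column player is indifferent between L and R; this condition fixes p.
  the column player's payoff from L: p·3 + (1−p)·4 = -p + 4
  the column player's payoff from R: p·1 + (1−p)·8 = -7p + 8
  -p + 4 = -7p + 8  ⇒  6p = 4  ⇒  p = 2/3.
The column player's mix must leave the row player indifferent between U and D.
  the row player's payoff to U: q·0 + (1−q)·4 = -4q + 4
  the row player's payoff to D: q·4 + (1−q)·3 = q + 3
  -4q + 4 = q + 3  ⇒  -5q = -1  ⇒  q = 1/5.

p = 2/3, q = 1/5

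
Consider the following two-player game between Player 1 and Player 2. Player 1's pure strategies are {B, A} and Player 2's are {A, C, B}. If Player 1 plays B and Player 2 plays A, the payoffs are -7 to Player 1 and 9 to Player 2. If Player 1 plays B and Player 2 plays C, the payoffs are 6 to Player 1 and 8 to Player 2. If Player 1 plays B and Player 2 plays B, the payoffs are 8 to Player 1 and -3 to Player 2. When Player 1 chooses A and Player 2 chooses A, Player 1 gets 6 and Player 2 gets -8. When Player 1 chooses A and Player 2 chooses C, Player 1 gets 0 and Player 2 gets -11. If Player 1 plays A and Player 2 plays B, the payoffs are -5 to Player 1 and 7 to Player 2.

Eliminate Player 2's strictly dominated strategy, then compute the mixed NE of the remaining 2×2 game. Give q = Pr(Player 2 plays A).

Player 2's strategy C is strictly dominated by A: 9 > 8 and -8 > -11. Eliminate C.
Player 1's indifference between B and A determines Player 2's mixing probability q:
  Player 1's expected payoff from B: q·(-7) + (1−q)·8 = -15q + 8
  Player 1's expected payoff from A: q·6 + (1−q)·(-5) = 11q - 5
  -15q + 8 = 11q - 5  ⇒  -26q = -13  ⇒  q = 1/2.

q = 1/2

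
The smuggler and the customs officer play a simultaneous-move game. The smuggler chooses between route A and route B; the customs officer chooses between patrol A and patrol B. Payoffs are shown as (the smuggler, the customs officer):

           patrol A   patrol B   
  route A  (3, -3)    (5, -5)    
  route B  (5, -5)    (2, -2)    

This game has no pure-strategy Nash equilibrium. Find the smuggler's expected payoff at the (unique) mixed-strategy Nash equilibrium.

19/5

In a mixed equilibrium the smuggler is indifferent between route A and route B; this condition fixes q.
  the smuggler's expected payoff from route A: q·3 + (1−q)·5 = -2q + 5
  the smuggler's expected payoff from route B: q·5 + (1−q)·2 = 3q + 2
  -2q + 5 = 3q + 2  ⇒  -5q = -3  ⇒  q = 3/5.
At equilibrium the smuggler is indifferent across rows, so the smuggler's payoff equals the payoff from route A: (3/5)·3 + (2/5)·5 = 19/5.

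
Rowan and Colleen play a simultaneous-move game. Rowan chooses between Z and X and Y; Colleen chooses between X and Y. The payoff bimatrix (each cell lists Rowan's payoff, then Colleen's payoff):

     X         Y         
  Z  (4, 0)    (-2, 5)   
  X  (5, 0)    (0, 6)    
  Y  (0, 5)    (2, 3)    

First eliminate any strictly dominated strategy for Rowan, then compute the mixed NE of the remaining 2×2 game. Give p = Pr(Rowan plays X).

Rowan's strategy Z is strictly dominated by X: 5 > 4 and 0 > -2. Eliminate Z.
Rowan's mix must leave Colleen indifferent between X and Y.
  Colleen's payoff to X: p·0 + (1−p)·5 = -5p + 5
  Colleen's payoff to Y: p·6 + (1−p)·3 = 3p + 3
  -5p + 5 = 3p + 3  ⇒  -8p = -2  ⇒  p = 1/4.

p = 1/4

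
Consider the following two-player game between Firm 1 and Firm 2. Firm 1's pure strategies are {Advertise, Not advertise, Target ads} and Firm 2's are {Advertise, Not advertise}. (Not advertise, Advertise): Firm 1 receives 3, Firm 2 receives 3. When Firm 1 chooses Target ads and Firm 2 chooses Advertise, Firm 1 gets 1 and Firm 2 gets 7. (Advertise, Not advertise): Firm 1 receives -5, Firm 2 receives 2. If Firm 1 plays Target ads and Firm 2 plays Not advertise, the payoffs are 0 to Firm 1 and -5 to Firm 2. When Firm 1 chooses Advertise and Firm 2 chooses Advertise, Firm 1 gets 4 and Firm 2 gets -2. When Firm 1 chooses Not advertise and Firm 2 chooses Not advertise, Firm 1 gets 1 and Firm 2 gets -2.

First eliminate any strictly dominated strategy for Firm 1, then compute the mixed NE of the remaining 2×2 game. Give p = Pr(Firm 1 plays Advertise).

Firm 1's strategy Target ads is strictly dominated by Not advertise: 3 > 1 and 1 > 0. Eliminate Target ads.
For Firm 2 to be willing to mix, Firm 2 must be indifferent between Advertise and Not advertise, which pins down Firm 1's mix.
  Firm 2's expected payoff from Advertise: p·(-2) + (1−p)·3 = -5p + 3
  Firm 2's expected payoff from Not advertise: p·2 + (1−p)·(-2) = 4p - 2
  -5p + 3 = 4p - 2  ⇒  -9p = -5  ⇒  p = 5/9.

p = 5/9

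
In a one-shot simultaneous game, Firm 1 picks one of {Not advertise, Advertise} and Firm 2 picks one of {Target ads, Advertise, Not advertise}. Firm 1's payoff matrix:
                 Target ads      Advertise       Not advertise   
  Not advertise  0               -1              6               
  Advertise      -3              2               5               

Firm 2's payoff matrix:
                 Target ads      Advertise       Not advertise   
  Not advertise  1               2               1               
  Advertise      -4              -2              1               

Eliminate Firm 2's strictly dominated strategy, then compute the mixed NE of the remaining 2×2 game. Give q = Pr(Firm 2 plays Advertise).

q = 1/4

Firm 2's strategy Target ads is strictly dominated by Advertise: 2 > 1 and -2 > -4. Eliminate Target ads.
Firm 1's indifference between Not advertise and Advertise determines Firm 2's mixing probability q:
  Firm 1's payoff to Not advertise: q·(-1) + (1−q)·6 = -7q + 6
  Firm 1's payoff to Advertise: q·2 + (1−q)·5 = -3q + 5
  -7q + 6 = -3q + 5  ⇒  -4q = -1  ⇒  q = 1/4.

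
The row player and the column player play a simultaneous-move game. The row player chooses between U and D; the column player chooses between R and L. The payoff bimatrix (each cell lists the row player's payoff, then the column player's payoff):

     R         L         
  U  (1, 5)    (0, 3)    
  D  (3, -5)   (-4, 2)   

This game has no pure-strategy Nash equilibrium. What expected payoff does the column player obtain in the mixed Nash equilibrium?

25/9

The row player's mix must leave the column player indifferent between R and L.
  the column player's payoff to R: p·5 + (1−p)·(-5) = 10p - 5
  the column player's payoff to L: p·3 + (1−p)·2 = p + 2
  10p - 5 = p + 2  ⇒  9p = 7  ⇒  p = 7/9.
At equilibrium the column player is indifferent across columns, so the column player's payoff equals the payoff from R: (7/9)·5 + (2/9)·(-5) = 25/9.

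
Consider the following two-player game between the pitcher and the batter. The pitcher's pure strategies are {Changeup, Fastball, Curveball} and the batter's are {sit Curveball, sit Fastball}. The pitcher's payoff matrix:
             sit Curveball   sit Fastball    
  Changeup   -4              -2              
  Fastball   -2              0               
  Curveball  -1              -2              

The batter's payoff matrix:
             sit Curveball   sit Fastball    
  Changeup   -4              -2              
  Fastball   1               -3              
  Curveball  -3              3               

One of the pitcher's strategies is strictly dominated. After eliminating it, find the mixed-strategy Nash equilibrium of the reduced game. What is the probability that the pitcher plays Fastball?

The pitcher's strategy Changeup is strictly dominated by Fastball: -2 > -4 and 0 > -2. Eliminate Changeup.
The pitcher's mix must leave the batter indifferent between sit Curveball and sit Fastball.
  the batter's payoff from sit Curveball: p·1 + (1−p)·(-3) = 4p - 3
  the batter's payoff from sit Fastball: p·(-3) + (1−p)·3 = -6p + 3
  4p - 3 = -6p + 3  ⇒  10p = 6  ⇒  p = 3/5.

p = 3/5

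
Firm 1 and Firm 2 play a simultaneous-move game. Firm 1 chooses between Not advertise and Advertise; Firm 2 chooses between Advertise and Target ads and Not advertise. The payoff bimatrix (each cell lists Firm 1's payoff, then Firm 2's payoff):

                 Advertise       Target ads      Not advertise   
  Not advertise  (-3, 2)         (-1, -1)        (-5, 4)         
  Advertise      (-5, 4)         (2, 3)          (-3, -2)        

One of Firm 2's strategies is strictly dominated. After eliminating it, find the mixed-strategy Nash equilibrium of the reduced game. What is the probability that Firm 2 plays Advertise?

Firm 2's strategy Target ads is strictly dominated by Advertise: 2 > -1 and 4 > 3. Eliminate Target ads.
In a mixed equilibrium Firm 1 is indifferent between Not advertise and Advertise; this condition fixes q.
  Firm 1's payoff from Not advertise: q·(-3) + (1−q)·(-5) = 2q - 5
  Firm 1's payoff from Advertise: q·(-5) + (1−q)·(-3) = -2q - 3
  2q - 5 = -2q - 3  ⇒  4q = 2  ⇒  q = 1/2.

q = 1/2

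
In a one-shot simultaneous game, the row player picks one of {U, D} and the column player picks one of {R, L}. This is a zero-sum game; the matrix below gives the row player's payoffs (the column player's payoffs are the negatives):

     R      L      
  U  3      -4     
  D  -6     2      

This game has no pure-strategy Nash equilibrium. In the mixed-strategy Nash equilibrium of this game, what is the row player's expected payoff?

-6/5

In a mixed equilibrium the row player is indifferent between U and D; this condition fixes q.
  the row player's expected payoff from U: q·3 + (1−q)·(-4) = 7q - 4
  the row player's expected payoff from D: q·(-6) + (1−q)·2 = -8q + 2
  7q - 4 = -8q + 2  ⇒  15q = 6  ⇒  q = 2/5.
At equilibrium the row player is indifferent across rows, so the row player's payoff equals the payoff from U: (2/5)·3 + (3/5)·(-4) = -6/5.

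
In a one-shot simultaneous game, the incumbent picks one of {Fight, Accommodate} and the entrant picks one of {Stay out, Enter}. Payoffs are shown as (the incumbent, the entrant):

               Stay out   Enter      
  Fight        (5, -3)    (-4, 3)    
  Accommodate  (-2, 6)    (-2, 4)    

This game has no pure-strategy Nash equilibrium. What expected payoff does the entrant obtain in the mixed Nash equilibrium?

15/4

The incumbent's mix must leave the entrant indifferent between Stay out and Enter.
  the entrant's expected payoff from Stay out: p·(-3) + (1−p)·6 = -9p + 6
  the entrant's expected payoff from Enter: p·3 + (1−p)·4 = -p + 4
  -9p + 6 = -p + 4  ⇒  -8p = -2  ⇒  p = 1/4.
At equilibrium the entrant is indifferent across columns, so the entrant's payoff equals the payoff from Stay out: (1/4)·(-3) + (3/4)·6 = 15/4.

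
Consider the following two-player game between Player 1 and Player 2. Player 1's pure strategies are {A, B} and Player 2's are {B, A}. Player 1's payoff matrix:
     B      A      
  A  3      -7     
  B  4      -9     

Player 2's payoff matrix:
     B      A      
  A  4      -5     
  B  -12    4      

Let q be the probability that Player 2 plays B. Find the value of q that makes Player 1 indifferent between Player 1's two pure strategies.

Player 2's mix must leave Player 1 indifferent between A and B.
  Player 1's payoff from A: q·3 + (1−q)·(-7) = 10q - 7
  Player 1's payoff from B: q·4 + (1−q)·(-9) = 13q - 9
  10q - 7 = 13q - 9  ⇒  -3q = -2  ⇒  q = 2/3.

q = 2/3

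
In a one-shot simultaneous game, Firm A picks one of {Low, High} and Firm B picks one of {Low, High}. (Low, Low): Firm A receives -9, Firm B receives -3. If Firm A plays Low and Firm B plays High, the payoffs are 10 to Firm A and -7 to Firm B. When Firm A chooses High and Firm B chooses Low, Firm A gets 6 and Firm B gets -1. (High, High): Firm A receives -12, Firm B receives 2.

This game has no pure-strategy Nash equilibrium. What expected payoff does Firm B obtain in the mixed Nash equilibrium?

Firm B's indifference between Low and High determines Firm A's mixing probability p:
  Firm B's payoff to Low: p·(-3) + (1−p)·(-1) = -2p - 1
  Firm B's payoff to High: p·(-7) + (1−p)·2 = -9p + 2
  -2p - 1 = -9p + 2  ⇒  7p = 3  ⇒  p = 3/7.
At equilibrium Firm B is indifferent across columns, so Firm B's payoff equals the payoff from Low: (3/7)·(-3) + (4/7)·(-1) = -13/7.

-13/7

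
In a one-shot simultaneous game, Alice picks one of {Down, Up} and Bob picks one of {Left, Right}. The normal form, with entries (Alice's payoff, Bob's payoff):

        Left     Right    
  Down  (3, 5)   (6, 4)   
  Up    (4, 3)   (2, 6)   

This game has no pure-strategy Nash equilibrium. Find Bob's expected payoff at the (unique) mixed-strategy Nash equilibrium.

Bob's indifference between Left and Right determines Alice's mixing probability p:
  Bob's payoff to Left: p·5 + (1−p)·3 = 2p + 3
  Bob's payoff to Right: p·4 + (1−p)·6 = -2p + 6
  2p + 3 = -2p + 6  ⇒  4p = 3  ⇒  p = 3/4.
At equilibrium Bob is indifferent across columns, so Bob's payoff equals the payoff from Left: (3/4)·5 + (1/4)·3 = 9/2.

9/2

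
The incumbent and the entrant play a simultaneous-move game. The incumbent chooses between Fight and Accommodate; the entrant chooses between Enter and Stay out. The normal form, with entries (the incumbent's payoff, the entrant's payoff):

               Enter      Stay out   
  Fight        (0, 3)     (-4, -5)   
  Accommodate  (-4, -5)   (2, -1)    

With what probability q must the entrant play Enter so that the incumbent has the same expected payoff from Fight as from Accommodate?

The incumbent's indifference between Fight and Accommodate determines the entrant's mixing probability q:
  the incumbent's payoff to Fight: q·0 + (1−q)·(-4) = 4q - 4
  the incumbent's payoff to Accommodate: q·(-4) + (1−q)·2 = -6q + 2
  4q - 4 = -6q + 2  ⇒  10q = 6  ⇒  q = 3/5.

q = 3/5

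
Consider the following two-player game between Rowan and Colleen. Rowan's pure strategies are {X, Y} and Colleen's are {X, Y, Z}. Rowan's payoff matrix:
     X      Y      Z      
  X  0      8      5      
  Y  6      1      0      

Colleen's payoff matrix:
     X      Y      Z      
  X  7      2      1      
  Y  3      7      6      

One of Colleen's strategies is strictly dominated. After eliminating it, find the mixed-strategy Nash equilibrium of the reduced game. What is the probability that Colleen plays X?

Colleen's strategy Z is strictly dominated by Y: 2 > 1 and 7 > 6. Eliminate Z.
Rowan's indifference between X and Y determines Colleen's mixing probability q:
  Rowan's payoff to X: q·0 + (1−q)·8 = -8q + 8
  Rowan's payoff to Y: q·6 + (1−q)·1 = 5q + 1
  -8q + 8 = 5q + 1  ⇒  -13q = -7  ⇒  q = 7/13.

q = 7/13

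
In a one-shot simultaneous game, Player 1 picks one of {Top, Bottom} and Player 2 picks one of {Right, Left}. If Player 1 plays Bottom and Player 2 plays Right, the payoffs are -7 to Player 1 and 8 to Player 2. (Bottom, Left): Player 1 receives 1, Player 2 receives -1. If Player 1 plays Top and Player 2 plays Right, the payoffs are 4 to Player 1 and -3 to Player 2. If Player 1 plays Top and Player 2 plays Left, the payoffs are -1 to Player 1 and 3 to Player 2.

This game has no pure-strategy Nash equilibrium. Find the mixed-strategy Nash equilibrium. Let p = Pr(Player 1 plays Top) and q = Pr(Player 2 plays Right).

Player 2's indifference between Right and Left determines Player 1's mixing probability p:
  Player 2's payoff from Right: p·(-3) + (1−p)·8 = -11p + 8
  Player 2's payoff from Left: p·3 + (1−p)·(-1) = 4p - 1
  -11p + 8 = 4p - 1  ⇒  -15p = -9  ⇒  p = 3/5.
In a mixed equilibrium Player 1 is indifferent between Top and Bottom; this condition fixes q.
  Player 1's payoff from Top: q·4 + (1−q)·(-1) = 5q - 1
  Player 1's payoff from Bottom: q·(-7) + (1−q)·1 = -8q + 1
  5q - 1 = -8q + 1  ⇒  13q = 2  ⇒  q = 2/13.

p = 3/5, q = 2/13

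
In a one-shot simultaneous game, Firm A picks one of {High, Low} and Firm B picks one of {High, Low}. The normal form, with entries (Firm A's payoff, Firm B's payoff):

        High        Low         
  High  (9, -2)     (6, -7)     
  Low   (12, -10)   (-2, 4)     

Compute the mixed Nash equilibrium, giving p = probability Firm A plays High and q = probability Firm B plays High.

p = 14/19, q = 8/11

In a mixed equilibrium Firm B is indifferent between High and Low; this condition fixes p.
  Firm B's payoff from High: p·(-2) + (1−p)·(-10) = 8p - 10
  Firm B's payoff from Low: p·(-7) + (1−p)·4 = -11p + 4
  8p - 10 = -11p + 4  ⇒  19p = 14  ⇒  p = 14/19.
Set Firm A's expected payoff from High equal to that from Low:
  Firm A's payoff from High: q·9 + (1−q)·6 = 3q + 6
  Firm A's payoff from Low: q·12 + (1−q)·(-2) = 14q - 2
  3q + 6 = 14q - 2  ⇒  -11q = -8  ⇒  q = 8/11.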